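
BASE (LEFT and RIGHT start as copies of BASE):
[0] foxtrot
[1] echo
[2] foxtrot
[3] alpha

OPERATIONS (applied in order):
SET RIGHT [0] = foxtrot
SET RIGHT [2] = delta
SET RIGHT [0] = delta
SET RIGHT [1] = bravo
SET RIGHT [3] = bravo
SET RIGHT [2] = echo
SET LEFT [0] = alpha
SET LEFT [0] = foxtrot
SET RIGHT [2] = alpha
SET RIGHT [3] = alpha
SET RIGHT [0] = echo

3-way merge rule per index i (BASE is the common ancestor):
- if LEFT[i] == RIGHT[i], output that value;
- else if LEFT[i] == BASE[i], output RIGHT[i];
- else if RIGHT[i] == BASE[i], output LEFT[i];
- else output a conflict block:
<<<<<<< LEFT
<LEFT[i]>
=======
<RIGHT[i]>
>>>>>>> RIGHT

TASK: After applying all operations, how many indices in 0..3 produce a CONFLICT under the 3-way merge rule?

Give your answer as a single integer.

Answer: 0

Derivation:
Final LEFT:  [foxtrot, echo, foxtrot, alpha]
Final RIGHT: [echo, bravo, alpha, alpha]
i=0: L=foxtrot=BASE, R=echo -> take RIGHT -> echo
i=1: L=echo=BASE, R=bravo -> take RIGHT -> bravo
i=2: L=foxtrot=BASE, R=alpha -> take RIGHT -> alpha
i=3: L=alpha R=alpha -> agree -> alpha
Conflict count: 0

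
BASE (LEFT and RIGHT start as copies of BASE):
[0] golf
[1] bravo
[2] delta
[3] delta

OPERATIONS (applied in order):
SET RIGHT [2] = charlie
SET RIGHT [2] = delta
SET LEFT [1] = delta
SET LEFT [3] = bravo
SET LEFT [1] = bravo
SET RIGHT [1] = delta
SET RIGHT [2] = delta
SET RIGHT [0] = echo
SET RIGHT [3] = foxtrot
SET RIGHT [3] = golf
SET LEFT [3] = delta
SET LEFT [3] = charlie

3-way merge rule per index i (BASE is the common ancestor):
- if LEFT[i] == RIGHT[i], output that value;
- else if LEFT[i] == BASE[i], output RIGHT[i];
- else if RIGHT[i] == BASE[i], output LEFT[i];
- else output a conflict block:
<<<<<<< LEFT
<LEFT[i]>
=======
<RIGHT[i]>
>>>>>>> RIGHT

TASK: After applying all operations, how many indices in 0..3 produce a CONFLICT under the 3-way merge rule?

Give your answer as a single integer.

Answer: 1

Derivation:
Final LEFT:  [golf, bravo, delta, charlie]
Final RIGHT: [echo, delta, delta, golf]
i=0: L=golf=BASE, R=echo -> take RIGHT -> echo
i=1: L=bravo=BASE, R=delta -> take RIGHT -> delta
i=2: L=delta R=delta -> agree -> delta
i=3: BASE=delta L=charlie R=golf all differ -> CONFLICT
Conflict count: 1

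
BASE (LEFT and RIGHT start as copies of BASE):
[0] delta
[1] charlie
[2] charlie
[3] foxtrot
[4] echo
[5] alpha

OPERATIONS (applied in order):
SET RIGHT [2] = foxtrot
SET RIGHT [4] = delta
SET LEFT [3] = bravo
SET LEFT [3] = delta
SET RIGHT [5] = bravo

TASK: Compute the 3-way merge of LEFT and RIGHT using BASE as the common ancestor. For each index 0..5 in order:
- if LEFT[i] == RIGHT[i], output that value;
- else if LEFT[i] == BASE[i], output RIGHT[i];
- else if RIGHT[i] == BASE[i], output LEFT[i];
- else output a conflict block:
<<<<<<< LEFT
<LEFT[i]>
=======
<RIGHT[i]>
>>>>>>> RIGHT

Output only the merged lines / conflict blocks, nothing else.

Final LEFT:  [delta, charlie, charlie, delta, echo, alpha]
Final RIGHT: [delta, charlie, foxtrot, foxtrot, delta, bravo]
i=0: L=delta R=delta -> agree -> delta
i=1: L=charlie R=charlie -> agree -> charlie
i=2: L=charlie=BASE, R=foxtrot -> take RIGHT -> foxtrot
i=3: L=delta, R=foxtrot=BASE -> take LEFT -> delta
i=4: L=echo=BASE, R=delta -> take RIGHT -> delta
i=5: L=alpha=BASE, R=bravo -> take RIGHT -> bravo

Answer: delta
charlie
foxtrot
delta
delta
bravo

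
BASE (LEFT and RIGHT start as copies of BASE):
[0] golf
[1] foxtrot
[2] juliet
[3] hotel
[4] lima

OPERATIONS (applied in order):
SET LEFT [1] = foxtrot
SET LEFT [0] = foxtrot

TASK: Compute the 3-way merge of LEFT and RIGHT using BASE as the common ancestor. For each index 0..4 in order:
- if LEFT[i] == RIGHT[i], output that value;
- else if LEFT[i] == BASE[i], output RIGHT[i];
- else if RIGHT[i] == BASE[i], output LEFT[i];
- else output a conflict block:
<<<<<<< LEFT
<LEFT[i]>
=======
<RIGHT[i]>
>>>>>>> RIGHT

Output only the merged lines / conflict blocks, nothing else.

Final LEFT:  [foxtrot, foxtrot, juliet, hotel, lima]
Final RIGHT: [golf, foxtrot, juliet, hotel, lima]
i=0: L=foxtrot, R=golf=BASE -> take LEFT -> foxtrot
i=1: L=foxtrot R=foxtrot -> agree -> foxtrot
i=2: L=juliet R=juliet -> agree -> juliet
i=3: L=hotel R=hotel -> agree -> hotel
i=4: L=lima R=lima -> agree -> lima

Answer: foxtrot
foxtrot
juliet
hotel
lima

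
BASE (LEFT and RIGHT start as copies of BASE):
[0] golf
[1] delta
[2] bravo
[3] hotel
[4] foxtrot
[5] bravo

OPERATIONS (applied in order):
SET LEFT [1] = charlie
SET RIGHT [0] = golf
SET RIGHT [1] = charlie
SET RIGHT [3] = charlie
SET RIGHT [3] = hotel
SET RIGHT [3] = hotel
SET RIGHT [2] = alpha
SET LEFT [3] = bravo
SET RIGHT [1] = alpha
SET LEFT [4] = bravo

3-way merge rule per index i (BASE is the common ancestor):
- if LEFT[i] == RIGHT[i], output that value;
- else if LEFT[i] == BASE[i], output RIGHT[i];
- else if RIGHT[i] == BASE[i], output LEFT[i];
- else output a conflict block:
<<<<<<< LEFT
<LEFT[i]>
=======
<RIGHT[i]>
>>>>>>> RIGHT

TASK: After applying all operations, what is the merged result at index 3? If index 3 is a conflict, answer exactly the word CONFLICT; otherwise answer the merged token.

Final LEFT:  [golf, charlie, bravo, bravo, bravo, bravo]
Final RIGHT: [golf, alpha, alpha, hotel, foxtrot, bravo]
i=0: L=golf R=golf -> agree -> golf
i=1: BASE=delta L=charlie R=alpha all differ -> CONFLICT
i=2: L=bravo=BASE, R=alpha -> take RIGHT -> alpha
i=3: L=bravo, R=hotel=BASE -> take LEFT -> bravo
i=4: L=bravo, R=foxtrot=BASE -> take LEFT -> bravo
i=5: L=bravo R=bravo -> agree -> bravo
Index 3 -> bravo

Answer: bravo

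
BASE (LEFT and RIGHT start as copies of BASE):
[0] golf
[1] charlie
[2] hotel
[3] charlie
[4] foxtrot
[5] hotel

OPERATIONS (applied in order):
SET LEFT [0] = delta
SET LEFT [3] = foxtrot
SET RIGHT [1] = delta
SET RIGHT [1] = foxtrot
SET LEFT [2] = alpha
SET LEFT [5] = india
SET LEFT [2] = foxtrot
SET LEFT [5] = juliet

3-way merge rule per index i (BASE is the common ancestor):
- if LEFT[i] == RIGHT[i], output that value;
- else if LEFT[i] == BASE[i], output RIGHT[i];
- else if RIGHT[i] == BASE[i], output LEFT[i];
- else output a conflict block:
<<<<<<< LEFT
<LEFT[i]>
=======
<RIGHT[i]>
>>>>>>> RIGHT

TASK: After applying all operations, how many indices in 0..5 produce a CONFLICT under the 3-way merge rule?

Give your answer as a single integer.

Final LEFT:  [delta, charlie, foxtrot, foxtrot, foxtrot, juliet]
Final RIGHT: [golf, foxtrot, hotel, charlie, foxtrot, hotel]
i=0: L=delta, R=golf=BASE -> take LEFT -> delta
i=1: L=charlie=BASE, R=foxtrot -> take RIGHT -> foxtrot
i=2: L=foxtrot, R=hotel=BASE -> take LEFT -> foxtrot
i=3: L=foxtrot, R=charlie=BASE -> take LEFT -> foxtrot
i=4: L=foxtrot R=foxtrot -> agree -> foxtrot
i=5: L=juliet, R=hotel=BASE -> take LEFT -> juliet
Conflict count: 0

Answer: 0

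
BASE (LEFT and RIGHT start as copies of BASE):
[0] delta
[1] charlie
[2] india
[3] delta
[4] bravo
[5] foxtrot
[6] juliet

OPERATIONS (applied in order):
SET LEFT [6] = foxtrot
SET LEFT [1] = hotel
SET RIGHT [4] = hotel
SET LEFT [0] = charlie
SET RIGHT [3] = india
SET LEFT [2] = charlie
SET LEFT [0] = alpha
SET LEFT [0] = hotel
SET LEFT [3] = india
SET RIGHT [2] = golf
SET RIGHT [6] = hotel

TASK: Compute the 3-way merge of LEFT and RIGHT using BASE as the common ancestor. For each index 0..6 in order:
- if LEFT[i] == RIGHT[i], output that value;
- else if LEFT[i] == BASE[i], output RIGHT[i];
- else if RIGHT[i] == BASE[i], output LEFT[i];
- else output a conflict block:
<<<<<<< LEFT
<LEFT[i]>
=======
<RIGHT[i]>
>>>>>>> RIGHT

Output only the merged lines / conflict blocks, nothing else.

Final LEFT:  [hotel, hotel, charlie, india, bravo, foxtrot, foxtrot]
Final RIGHT: [delta, charlie, golf, india, hotel, foxtrot, hotel]
i=0: L=hotel, R=delta=BASE -> take LEFT -> hotel
i=1: L=hotel, R=charlie=BASE -> take LEFT -> hotel
i=2: BASE=india L=charlie R=golf all differ -> CONFLICT
i=3: L=india R=india -> agree -> india
i=4: L=bravo=BASE, R=hotel -> take RIGHT -> hotel
i=5: L=foxtrot R=foxtrot -> agree -> foxtrot
i=6: BASE=juliet L=foxtrot R=hotel all differ -> CONFLICT

Answer: hotel
hotel
<<<<<<< LEFT
charlie
=======
golf
>>>>>>> RIGHT
india
hotel
foxtrot
<<<<<<< LEFT
foxtrot
=======
hotel
>>>>>>> RIGHT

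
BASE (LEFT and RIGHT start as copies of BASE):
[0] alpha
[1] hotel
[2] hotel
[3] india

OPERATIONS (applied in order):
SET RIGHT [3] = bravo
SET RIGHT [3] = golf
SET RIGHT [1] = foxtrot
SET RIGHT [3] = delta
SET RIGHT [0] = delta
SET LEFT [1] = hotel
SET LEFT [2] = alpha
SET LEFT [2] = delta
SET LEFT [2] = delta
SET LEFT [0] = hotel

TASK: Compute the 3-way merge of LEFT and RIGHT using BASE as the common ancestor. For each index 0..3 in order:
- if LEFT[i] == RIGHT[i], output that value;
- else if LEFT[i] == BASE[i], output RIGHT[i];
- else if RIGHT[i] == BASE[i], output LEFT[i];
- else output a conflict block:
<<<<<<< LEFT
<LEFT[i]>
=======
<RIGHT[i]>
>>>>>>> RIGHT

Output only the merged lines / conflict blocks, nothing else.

Final LEFT:  [hotel, hotel, delta, india]
Final RIGHT: [delta, foxtrot, hotel, delta]
i=0: BASE=alpha L=hotel R=delta all differ -> CONFLICT
i=1: L=hotel=BASE, R=foxtrot -> take RIGHT -> foxtrot
i=2: L=delta, R=hotel=BASE -> take LEFT -> delta
i=3: L=india=BASE, R=delta -> take RIGHT -> delta

Answer: <<<<<<< LEFT
hotel
=======
delta
>>>>>>> RIGHT
foxtrot
delta
delta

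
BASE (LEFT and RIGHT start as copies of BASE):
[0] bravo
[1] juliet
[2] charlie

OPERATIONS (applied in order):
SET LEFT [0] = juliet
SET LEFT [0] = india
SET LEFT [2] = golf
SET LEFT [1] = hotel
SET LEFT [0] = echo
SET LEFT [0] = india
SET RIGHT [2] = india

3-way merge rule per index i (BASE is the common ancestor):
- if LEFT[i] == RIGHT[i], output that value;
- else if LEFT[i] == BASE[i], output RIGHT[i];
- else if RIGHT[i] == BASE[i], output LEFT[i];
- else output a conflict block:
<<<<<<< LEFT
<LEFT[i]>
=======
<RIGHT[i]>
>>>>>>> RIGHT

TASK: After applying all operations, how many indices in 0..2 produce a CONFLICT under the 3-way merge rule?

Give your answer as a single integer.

Answer: 1

Derivation:
Final LEFT:  [india, hotel, golf]
Final RIGHT: [bravo, juliet, india]
i=0: L=india, R=bravo=BASE -> take LEFT -> india
i=1: L=hotel, R=juliet=BASE -> take LEFT -> hotel
i=2: BASE=charlie L=golf R=india all differ -> CONFLICT
Conflict count: 1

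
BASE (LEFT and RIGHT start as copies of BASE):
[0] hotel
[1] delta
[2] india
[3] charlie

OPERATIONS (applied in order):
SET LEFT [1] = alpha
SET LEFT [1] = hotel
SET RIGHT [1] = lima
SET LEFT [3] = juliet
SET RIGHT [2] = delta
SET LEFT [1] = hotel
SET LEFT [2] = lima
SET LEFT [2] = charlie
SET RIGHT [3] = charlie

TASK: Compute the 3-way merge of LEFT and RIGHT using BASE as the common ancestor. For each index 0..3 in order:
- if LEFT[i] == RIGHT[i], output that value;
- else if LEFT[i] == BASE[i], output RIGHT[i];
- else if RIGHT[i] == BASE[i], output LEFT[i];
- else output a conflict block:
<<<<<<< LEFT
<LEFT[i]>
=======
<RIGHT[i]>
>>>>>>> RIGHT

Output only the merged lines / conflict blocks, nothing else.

Final LEFT:  [hotel, hotel, charlie, juliet]
Final RIGHT: [hotel, lima, delta, charlie]
i=0: L=hotel R=hotel -> agree -> hotel
i=1: BASE=delta L=hotel R=lima all differ -> CONFLICT
i=2: BASE=india L=charlie R=delta all differ -> CONFLICT
i=3: L=juliet, R=charlie=BASE -> take LEFT -> juliet

Answer: hotel
<<<<<<< LEFT
hotel
=======
lima
>>>>>>> RIGHT
<<<<<<< LEFT
charlie
=======
delta
>>>>>>> RIGHT
juliet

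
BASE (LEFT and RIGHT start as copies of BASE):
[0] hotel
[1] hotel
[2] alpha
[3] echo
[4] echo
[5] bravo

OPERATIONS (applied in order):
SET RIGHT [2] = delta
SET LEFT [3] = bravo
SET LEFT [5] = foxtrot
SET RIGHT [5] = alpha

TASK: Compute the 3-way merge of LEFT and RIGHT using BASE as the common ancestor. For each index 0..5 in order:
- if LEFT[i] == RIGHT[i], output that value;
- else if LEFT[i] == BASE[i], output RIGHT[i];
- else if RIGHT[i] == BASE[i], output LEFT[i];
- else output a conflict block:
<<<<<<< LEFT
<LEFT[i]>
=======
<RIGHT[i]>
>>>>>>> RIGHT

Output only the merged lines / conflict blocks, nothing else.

Final LEFT:  [hotel, hotel, alpha, bravo, echo, foxtrot]
Final RIGHT: [hotel, hotel, delta, echo, echo, alpha]
i=0: L=hotel R=hotel -> agree -> hotel
i=1: L=hotel R=hotel -> agree -> hotel
i=2: L=alpha=BASE, R=delta -> take RIGHT -> delta
i=3: L=bravo, R=echo=BASE -> take LEFT -> bravo
i=4: L=echo R=echo -> agree -> echo
i=5: BASE=bravo L=foxtrot R=alpha all differ -> CONFLICT

Answer: hotel
hotel
delta
bravo
echo
<<<<<<< LEFT
foxtrot
=======
alpha
>>>>>>> RIGHT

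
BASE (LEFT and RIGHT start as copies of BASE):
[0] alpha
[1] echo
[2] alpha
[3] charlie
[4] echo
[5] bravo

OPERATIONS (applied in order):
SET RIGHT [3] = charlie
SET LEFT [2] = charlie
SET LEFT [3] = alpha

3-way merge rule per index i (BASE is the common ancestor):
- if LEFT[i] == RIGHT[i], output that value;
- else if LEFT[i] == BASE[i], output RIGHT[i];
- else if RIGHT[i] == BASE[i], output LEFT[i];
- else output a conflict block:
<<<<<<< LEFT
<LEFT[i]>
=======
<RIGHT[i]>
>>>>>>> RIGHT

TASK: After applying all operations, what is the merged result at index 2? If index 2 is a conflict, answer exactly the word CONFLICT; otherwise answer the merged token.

Answer: charlie

Derivation:
Final LEFT:  [alpha, echo, charlie, alpha, echo, bravo]
Final RIGHT: [alpha, echo, alpha, charlie, echo, bravo]
i=0: L=alpha R=alpha -> agree -> alpha
i=1: L=echo R=echo -> agree -> echo
i=2: L=charlie, R=alpha=BASE -> take LEFT -> charlie
i=3: L=alpha, R=charlie=BASE -> take LEFT -> alpha
i=4: L=echo R=echo -> agree -> echo
i=5: L=bravo R=bravo -> agree -> bravo
Index 2 -> charlie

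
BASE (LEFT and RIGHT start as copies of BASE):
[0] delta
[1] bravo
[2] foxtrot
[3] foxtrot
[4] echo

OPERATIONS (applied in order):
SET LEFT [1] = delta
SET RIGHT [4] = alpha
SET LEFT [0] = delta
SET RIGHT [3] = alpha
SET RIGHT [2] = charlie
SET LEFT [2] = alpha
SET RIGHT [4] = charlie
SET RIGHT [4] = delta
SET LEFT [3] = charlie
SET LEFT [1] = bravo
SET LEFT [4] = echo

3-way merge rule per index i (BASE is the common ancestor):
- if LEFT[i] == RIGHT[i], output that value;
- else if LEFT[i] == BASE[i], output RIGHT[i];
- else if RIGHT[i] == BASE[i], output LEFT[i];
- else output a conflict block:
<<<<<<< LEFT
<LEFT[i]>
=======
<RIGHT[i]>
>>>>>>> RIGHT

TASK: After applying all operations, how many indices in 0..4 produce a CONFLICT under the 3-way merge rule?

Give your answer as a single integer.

Final LEFT:  [delta, bravo, alpha, charlie, echo]
Final RIGHT: [delta, bravo, charlie, alpha, delta]
i=0: L=delta R=delta -> agree -> delta
i=1: L=bravo R=bravo -> agree -> bravo
i=2: BASE=foxtrot L=alpha R=charlie all differ -> CONFLICT
i=3: BASE=foxtrot L=charlie R=alpha all differ -> CONFLICT
i=4: L=echo=BASE, R=delta -> take RIGHT -> delta
Conflict count: 2

Answer: 2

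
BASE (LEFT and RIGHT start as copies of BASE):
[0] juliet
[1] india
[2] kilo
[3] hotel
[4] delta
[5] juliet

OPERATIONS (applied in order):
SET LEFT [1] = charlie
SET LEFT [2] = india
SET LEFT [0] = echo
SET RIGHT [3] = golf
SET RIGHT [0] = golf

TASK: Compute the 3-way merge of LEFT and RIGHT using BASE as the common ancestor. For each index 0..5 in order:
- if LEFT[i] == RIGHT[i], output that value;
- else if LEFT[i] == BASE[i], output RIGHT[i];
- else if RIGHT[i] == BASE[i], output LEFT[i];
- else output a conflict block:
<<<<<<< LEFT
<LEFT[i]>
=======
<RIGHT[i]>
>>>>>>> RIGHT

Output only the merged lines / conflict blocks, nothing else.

Final LEFT:  [echo, charlie, india, hotel, delta, juliet]
Final RIGHT: [golf, india, kilo, golf, delta, juliet]
i=0: BASE=juliet L=echo R=golf all differ -> CONFLICT
i=1: L=charlie, R=india=BASE -> take LEFT -> charlie
i=2: L=india, R=kilo=BASE -> take LEFT -> india
i=3: L=hotel=BASE, R=golf -> take RIGHT -> golf
i=4: L=delta R=delta -> agree -> delta
i=5: L=juliet R=juliet -> agree -> juliet

Answer: <<<<<<< LEFT
echo
=======
golf
>>>>>>> RIGHT
charlie
india
golf
delta
juliet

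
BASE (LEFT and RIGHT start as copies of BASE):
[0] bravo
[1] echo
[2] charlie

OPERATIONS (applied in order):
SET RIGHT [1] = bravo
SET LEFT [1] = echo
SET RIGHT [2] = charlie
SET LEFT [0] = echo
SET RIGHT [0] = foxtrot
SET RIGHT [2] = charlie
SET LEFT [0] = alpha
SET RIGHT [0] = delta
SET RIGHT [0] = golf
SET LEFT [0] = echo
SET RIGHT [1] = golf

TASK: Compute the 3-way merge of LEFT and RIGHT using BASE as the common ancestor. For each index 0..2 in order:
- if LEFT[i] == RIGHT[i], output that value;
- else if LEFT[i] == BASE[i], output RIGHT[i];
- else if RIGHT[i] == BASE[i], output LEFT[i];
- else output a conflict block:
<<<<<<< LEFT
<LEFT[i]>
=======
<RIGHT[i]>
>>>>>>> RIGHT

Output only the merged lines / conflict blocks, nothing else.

Final LEFT:  [echo, echo, charlie]
Final RIGHT: [golf, golf, charlie]
i=0: BASE=bravo L=echo R=golf all differ -> CONFLICT
i=1: L=echo=BASE, R=golf -> take RIGHT -> golf
i=2: L=charlie R=charlie -> agree -> charlie

Answer: <<<<<<< LEFT
echo
=======
golf
>>>>>>> RIGHT
golf
charlie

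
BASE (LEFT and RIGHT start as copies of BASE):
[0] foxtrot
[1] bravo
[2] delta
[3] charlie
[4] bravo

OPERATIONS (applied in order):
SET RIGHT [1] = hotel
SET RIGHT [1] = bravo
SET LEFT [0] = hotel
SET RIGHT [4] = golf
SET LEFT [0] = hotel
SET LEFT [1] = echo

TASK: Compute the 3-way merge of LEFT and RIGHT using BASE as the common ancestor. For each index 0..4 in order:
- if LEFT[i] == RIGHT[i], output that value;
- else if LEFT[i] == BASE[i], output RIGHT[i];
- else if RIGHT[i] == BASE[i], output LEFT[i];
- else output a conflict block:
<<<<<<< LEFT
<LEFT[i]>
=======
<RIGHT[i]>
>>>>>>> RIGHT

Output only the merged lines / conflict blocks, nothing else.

Final LEFT:  [hotel, echo, delta, charlie, bravo]
Final RIGHT: [foxtrot, bravo, delta, charlie, golf]
i=0: L=hotel, R=foxtrot=BASE -> take LEFT -> hotel
i=1: L=echo, R=bravo=BASE -> take LEFT -> echo
i=2: L=delta R=delta -> agree -> delta
i=3: L=charlie R=charlie -> agree -> charlie
i=4: L=bravo=BASE, R=golf -> take RIGHT -> golf

Answer: hotel
echo
delta
charlie
golf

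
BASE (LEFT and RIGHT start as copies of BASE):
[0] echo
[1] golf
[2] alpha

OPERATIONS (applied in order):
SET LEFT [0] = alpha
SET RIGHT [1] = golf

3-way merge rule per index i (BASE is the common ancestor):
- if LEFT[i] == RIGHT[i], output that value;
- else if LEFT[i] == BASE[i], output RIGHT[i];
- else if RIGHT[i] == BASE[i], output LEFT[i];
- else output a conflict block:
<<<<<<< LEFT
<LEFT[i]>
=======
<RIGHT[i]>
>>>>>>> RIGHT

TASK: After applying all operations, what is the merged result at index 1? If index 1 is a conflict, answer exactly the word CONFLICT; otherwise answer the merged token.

Final LEFT:  [alpha, golf, alpha]
Final RIGHT: [echo, golf, alpha]
i=0: L=alpha, R=echo=BASE -> take LEFT -> alpha
i=1: L=golf R=golf -> agree -> golf
i=2: L=alpha R=alpha -> agree -> alpha
Index 1 -> golf

Answer: golf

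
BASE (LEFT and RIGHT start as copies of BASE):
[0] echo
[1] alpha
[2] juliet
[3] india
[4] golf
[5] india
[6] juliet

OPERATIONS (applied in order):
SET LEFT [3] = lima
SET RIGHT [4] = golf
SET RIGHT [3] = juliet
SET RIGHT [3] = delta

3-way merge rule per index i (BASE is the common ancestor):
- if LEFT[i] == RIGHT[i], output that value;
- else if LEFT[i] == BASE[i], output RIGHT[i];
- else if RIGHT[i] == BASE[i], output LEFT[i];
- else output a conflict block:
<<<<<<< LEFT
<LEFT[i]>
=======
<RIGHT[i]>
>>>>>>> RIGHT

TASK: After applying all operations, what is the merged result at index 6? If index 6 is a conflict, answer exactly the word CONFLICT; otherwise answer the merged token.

Answer: juliet

Derivation:
Final LEFT:  [echo, alpha, juliet, lima, golf, india, juliet]
Final RIGHT: [echo, alpha, juliet, delta, golf, india, juliet]
i=0: L=echo R=echo -> agree -> echo
i=1: L=alpha R=alpha -> agree -> alpha
i=2: L=juliet R=juliet -> agree -> juliet
i=3: BASE=india L=lima R=delta all differ -> CONFLICT
i=4: L=golf R=golf -> agree -> golf
i=5: L=india R=india -> agree -> india
i=6: L=juliet R=juliet -> agree -> juliet
Index 6 -> juliet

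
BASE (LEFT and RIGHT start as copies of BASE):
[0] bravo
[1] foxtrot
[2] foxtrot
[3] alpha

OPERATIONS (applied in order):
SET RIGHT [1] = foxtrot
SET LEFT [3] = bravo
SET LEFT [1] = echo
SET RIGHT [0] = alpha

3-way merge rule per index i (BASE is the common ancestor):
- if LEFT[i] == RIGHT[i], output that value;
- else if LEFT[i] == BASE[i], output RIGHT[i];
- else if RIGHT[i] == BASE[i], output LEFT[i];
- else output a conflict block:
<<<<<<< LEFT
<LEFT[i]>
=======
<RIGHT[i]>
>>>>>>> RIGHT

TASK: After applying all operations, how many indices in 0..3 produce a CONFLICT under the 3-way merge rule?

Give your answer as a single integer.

Answer: 0

Derivation:
Final LEFT:  [bravo, echo, foxtrot, bravo]
Final RIGHT: [alpha, foxtrot, foxtrot, alpha]
i=0: L=bravo=BASE, R=alpha -> take RIGHT -> alpha
i=1: L=echo, R=foxtrot=BASE -> take LEFT -> echo
i=2: L=foxtrot R=foxtrot -> agree -> foxtrot
i=3: L=bravo, R=alpha=BASE -> take LEFT -> bravo
Conflict count: 0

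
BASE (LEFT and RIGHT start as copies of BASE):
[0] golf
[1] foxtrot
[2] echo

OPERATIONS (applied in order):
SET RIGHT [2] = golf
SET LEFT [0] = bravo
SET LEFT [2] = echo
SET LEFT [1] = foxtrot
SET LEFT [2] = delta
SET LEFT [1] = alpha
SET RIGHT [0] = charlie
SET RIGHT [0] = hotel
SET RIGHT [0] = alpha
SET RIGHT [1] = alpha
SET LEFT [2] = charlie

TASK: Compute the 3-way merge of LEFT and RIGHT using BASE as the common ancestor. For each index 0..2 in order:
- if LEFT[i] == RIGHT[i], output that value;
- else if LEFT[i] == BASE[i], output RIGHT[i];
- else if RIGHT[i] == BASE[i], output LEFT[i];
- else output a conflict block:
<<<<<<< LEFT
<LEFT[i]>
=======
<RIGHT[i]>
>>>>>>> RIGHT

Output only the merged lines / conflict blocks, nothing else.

Answer: <<<<<<< LEFT
bravo
=======
alpha
>>>>>>> RIGHT
alpha
<<<<<<< LEFT
charlie
=======
golf
>>>>>>> RIGHT

Derivation:
Final LEFT:  [bravo, alpha, charlie]
Final RIGHT: [alpha, alpha, golf]
i=0: BASE=golf L=bravo R=alpha all differ -> CONFLICT
i=1: L=alpha R=alpha -> agree -> alpha
i=2: BASE=echo L=charlie R=golf all differ -> CONFLICT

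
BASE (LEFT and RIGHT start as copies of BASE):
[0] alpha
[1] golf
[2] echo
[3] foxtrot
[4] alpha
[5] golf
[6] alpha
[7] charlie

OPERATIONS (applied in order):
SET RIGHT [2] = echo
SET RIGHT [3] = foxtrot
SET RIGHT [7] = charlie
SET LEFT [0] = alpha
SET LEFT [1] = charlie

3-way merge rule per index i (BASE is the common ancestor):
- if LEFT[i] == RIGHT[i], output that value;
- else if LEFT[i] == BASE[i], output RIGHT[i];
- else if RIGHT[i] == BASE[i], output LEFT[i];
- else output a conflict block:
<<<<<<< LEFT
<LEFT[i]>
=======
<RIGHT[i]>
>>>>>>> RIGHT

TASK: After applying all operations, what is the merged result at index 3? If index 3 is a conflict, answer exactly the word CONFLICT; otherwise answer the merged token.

Answer: foxtrot

Derivation:
Final LEFT:  [alpha, charlie, echo, foxtrot, alpha, golf, alpha, charlie]
Final RIGHT: [alpha, golf, echo, foxtrot, alpha, golf, alpha, charlie]
i=0: L=alpha R=alpha -> agree -> alpha
i=1: L=charlie, R=golf=BASE -> take LEFT -> charlie
i=2: L=echo R=echo -> agree -> echo
i=3: L=foxtrot R=foxtrot -> agree -> foxtrot
i=4: L=alpha R=alpha -> agree -> alpha
i=5: L=golf R=golf -> agree -> golf
i=6: L=alpha R=alpha -> agree -> alpha
i=7: L=charlie R=charlie -> agree -> charlie
Index 3 -> foxtrot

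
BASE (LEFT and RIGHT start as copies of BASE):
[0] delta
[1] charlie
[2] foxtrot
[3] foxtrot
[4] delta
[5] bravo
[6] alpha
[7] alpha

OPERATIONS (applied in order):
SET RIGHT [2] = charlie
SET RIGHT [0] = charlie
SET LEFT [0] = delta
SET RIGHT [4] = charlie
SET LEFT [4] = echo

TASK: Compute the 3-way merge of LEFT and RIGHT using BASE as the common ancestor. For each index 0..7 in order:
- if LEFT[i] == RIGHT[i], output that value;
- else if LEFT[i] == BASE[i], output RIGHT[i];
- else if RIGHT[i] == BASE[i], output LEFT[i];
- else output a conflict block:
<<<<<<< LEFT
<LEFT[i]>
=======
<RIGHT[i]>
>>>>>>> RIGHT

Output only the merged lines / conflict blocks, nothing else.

Answer: charlie
charlie
charlie
foxtrot
<<<<<<< LEFT
echo
=======
charlie
>>>>>>> RIGHT
bravo
alpha
alpha

Derivation:
Final LEFT:  [delta, charlie, foxtrot, foxtrot, echo, bravo, alpha, alpha]
Final RIGHT: [charlie, charlie, charlie, foxtrot, charlie, bravo, alpha, alpha]
i=0: L=delta=BASE, R=charlie -> take RIGHT -> charlie
i=1: L=charlie R=charlie -> agree -> charlie
i=2: L=foxtrot=BASE, R=charlie -> take RIGHT -> charlie
i=3: L=foxtrot R=foxtrot -> agree -> foxtrot
i=4: BASE=delta L=echo R=charlie all differ -> CONFLICT
i=5: L=bravo R=bravo -> agree -> bravo
i=6: L=alpha R=alpha -> agree -> alpha
i=7: L=alpha R=alpha -> agree -> alpha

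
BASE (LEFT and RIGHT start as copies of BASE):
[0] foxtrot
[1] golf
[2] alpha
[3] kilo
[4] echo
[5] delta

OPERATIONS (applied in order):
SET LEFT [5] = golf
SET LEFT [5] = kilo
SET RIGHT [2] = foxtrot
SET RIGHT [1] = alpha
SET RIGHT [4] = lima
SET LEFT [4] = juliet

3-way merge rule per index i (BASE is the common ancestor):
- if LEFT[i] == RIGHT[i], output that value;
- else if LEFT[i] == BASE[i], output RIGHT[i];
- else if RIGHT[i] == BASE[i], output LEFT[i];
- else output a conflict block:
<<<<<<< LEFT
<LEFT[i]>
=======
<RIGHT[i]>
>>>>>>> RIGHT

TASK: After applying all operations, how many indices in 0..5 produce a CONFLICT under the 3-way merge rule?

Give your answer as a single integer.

Answer: 1

Derivation:
Final LEFT:  [foxtrot, golf, alpha, kilo, juliet, kilo]
Final RIGHT: [foxtrot, alpha, foxtrot, kilo, lima, delta]
i=0: L=foxtrot R=foxtrot -> agree -> foxtrot
i=1: L=golf=BASE, R=alpha -> take RIGHT -> alpha
i=2: L=alpha=BASE, R=foxtrot -> take RIGHT -> foxtrot
i=3: L=kilo R=kilo -> agree -> kilo
i=4: BASE=echo L=juliet R=lima all differ -> CONFLICT
i=5: L=kilo, R=delta=BASE -> take LEFT -> kilo
Conflict count: 1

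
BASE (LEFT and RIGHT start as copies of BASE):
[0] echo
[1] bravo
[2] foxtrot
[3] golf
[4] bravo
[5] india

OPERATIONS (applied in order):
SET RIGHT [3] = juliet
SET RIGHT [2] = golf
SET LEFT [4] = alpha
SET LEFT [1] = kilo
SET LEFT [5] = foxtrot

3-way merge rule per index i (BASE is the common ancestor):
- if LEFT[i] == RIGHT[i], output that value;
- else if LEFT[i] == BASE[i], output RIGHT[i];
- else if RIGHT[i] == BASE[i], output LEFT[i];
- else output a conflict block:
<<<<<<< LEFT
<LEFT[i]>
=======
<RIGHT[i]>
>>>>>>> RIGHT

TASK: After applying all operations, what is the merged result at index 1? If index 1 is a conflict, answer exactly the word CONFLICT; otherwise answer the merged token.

Answer: kilo

Derivation:
Final LEFT:  [echo, kilo, foxtrot, golf, alpha, foxtrot]
Final RIGHT: [echo, bravo, golf, juliet, bravo, india]
i=0: L=echo R=echo -> agree -> echo
i=1: L=kilo, R=bravo=BASE -> take LEFT -> kilo
i=2: L=foxtrot=BASE, R=golf -> take RIGHT -> golf
i=3: L=golf=BASE, R=juliet -> take RIGHT -> juliet
i=4: L=alpha, R=bravo=BASE -> take LEFT -> alpha
i=5: L=foxtrot, R=india=BASE -> take LEFT -> foxtrot
Index 1 -> kilo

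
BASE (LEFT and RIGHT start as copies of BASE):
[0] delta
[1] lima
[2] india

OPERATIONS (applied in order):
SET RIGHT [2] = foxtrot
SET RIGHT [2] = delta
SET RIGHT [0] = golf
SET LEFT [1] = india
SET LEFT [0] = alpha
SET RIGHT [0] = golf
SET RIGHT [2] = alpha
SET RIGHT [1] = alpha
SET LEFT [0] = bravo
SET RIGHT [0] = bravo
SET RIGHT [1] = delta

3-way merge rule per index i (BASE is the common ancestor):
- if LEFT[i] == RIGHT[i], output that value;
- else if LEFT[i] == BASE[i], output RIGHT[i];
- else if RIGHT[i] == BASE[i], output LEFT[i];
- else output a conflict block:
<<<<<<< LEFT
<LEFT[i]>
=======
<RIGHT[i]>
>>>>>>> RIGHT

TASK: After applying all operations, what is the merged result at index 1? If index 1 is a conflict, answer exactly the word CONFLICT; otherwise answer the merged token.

Final LEFT:  [bravo, india, india]
Final RIGHT: [bravo, delta, alpha]
i=0: L=bravo R=bravo -> agree -> bravo
i=1: BASE=lima L=india R=delta all differ -> CONFLICT
i=2: L=india=BASE, R=alpha -> take RIGHT -> alpha
Index 1 -> CONFLICT

Answer: CONFLICT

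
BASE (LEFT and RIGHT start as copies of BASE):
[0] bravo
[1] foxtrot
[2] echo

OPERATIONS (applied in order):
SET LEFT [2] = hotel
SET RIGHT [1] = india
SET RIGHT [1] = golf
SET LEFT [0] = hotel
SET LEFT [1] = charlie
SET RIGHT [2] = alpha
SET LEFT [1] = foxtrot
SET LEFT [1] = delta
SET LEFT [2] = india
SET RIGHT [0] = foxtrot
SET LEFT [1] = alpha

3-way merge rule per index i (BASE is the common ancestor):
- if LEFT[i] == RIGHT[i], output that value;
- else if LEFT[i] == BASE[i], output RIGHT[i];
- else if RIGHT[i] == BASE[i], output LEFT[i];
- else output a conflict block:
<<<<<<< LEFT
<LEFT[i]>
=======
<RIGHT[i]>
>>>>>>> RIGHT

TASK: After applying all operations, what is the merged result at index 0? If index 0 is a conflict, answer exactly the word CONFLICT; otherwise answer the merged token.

Answer: CONFLICT

Derivation:
Final LEFT:  [hotel, alpha, india]
Final RIGHT: [foxtrot, golf, alpha]
i=0: BASE=bravo L=hotel R=foxtrot all differ -> CONFLICT
i=1: BASE=foxtrot L=alpha R=golf all differ -> CONFLICT
i=2: BASE=echo L=india R=alpha all differ -> CONFLICT
Index 0 -> CONFLICT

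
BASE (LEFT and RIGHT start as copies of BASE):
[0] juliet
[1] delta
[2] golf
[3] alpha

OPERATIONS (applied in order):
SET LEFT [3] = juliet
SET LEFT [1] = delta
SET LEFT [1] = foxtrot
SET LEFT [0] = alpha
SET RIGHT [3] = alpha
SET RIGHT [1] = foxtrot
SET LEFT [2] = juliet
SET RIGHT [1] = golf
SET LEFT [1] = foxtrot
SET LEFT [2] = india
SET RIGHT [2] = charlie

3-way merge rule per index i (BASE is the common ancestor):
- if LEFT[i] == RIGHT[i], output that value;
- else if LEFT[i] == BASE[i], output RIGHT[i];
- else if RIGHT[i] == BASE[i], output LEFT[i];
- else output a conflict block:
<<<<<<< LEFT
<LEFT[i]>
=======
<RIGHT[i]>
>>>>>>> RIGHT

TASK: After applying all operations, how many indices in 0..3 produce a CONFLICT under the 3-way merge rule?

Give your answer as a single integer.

Final LEFT:  [alpha, foxtrot, india, juliet]
Final RIGHT: [juliet, golf, charlie, alpha]
i=0: L=alpha, R=juliet=BASE -> take LEFT -> alpha
i=1: BASE=delta L=foxtrot R=golf all differ -> CONFLICT
i=2: BASE=golf L=india R=charlie all differ -> CONFLICT
i=3: L=juliet, R=alpha=BASE -> take LEFT -> juliet
Conflict count: 2

Answer: 2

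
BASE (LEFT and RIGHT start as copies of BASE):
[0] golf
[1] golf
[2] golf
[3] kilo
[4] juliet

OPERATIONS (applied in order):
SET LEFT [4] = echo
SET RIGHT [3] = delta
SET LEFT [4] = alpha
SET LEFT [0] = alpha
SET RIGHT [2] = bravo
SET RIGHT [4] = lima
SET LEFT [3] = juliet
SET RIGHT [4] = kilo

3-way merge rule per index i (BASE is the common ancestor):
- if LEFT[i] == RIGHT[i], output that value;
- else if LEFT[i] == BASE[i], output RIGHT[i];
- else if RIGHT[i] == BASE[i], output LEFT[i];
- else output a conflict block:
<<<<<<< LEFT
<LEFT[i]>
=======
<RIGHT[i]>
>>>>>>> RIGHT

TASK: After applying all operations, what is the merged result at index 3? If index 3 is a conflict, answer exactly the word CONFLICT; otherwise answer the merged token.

Answer: CONFLICT

Derivation:
Final LEFT:  [alpha, golf, golf, juliet, alpha]
Final RIGHT: [golf, golf, bravo, delta, kilo]
i=0: L=alpha, R=golf=BASE -> take LEFT -> alpha
i=1: L=golf R=golf -> agree -> golf
i=2: L=golf=BASE, R=bravo -> take RIGHT -> bravo
i=3: BASE=kilo L=juliet R=delta all differ -> CONFLICT
i=4: BASE=juliet L=alpha R=kilo all differ -> CONFLICT
Index 3 -> CONFLICT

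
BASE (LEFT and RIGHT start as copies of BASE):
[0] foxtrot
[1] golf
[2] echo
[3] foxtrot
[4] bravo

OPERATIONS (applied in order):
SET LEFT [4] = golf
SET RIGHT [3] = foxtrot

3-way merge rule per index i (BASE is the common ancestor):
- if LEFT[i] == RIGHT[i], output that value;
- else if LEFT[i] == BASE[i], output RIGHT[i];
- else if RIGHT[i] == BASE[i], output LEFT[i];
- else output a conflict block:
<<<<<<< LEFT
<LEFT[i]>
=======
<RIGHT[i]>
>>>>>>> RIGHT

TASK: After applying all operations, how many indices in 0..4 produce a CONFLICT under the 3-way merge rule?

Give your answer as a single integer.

Answer: 0

Derivation:
Final LEFT:  [foxtrot, golf, echo, foxtrot, golf]
Final RIGHT: [foxtrot, golf, echo, foxtrot, bravo]
i=0: L=foxtrot R=foxtrot -> agree -> foxtrot
i=1: L=golf R=golf -> agree -> golf
i=2: L=echo R=echo -> agree -> echo
i=3: L=foxtrot R=foxtrot -> agree -> foxtrot
i=4: L=golf, R=bravo=BASE -> take LEFT -> golf
Conflict count: 0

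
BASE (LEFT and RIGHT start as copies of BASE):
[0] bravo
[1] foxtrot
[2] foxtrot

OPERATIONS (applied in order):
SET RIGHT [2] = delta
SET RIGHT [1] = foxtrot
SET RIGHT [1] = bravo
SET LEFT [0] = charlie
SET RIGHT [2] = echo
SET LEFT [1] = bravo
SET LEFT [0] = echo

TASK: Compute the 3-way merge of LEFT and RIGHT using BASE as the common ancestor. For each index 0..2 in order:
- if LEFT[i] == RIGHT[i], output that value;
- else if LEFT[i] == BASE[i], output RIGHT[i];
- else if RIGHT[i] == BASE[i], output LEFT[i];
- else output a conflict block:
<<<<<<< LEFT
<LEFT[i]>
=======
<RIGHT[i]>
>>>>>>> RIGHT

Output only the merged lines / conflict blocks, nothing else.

Final LEFT:  [echo, bravo, foxtrot]
Final RIGHT: [bravo, bravo, echo]
i=0: L=echo, R=bravo=BASE -> take LEFT -> echo
i=1: L=bravo R=bravo -> agree -> bravo
i=2: L=foxtrot=BASE, R=echo -> take RIGHT -> echo

Answer: echo
bravo
echo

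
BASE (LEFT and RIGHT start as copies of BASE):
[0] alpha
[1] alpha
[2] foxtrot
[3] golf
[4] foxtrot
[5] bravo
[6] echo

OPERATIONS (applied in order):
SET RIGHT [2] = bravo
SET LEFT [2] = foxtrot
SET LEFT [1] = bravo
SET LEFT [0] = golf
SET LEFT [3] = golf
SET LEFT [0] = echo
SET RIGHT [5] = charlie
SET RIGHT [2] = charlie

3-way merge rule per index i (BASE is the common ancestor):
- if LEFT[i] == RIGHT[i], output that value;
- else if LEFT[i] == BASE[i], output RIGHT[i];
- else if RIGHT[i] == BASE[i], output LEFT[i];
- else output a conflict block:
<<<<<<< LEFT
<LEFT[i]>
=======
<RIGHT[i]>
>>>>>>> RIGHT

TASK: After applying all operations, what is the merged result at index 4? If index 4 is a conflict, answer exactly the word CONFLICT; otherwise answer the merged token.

Final LEFT:  [echo, bravo, foxtrot, golf, foxtrot, bravo, echo]
Final RIGHT: [alpha, alpha, charlie, golf, foxtrot, charlie, echo]
i=0: L=echo, R=alpha=BASE -> take LEFT -> echo
i=1: L=bravo, R=alpha=BASE -> take LEFT -> bravo
i=2: L=foxtrot=BASE, R=charlie -> take RIGHT -> charlie
i=3: L=golf R=golf -> agree -> golf
i=4: L=foxtrot R=foxtrot -> agree -> foxtrot
i=5: L=bravo=BASE, R=charlie -> take RIGHT -> charlie
i=6: L=echo R=echo -> agree -> echo
Index 4 -> foxtrot

Answer: foxtrot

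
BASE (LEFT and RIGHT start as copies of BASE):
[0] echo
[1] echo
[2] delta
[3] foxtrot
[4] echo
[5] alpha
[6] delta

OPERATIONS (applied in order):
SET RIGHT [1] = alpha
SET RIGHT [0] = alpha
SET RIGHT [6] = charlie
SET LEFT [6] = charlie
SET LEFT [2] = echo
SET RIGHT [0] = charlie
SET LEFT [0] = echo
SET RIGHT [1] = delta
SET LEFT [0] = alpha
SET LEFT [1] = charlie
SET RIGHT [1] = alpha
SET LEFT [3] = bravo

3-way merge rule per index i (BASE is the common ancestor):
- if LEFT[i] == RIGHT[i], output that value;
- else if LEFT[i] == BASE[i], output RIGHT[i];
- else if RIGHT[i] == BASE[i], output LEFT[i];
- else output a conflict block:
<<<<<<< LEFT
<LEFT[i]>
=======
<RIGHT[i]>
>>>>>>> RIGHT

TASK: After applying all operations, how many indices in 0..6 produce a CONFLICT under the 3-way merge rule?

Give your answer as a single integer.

Final LEFT:  [alpha, charlie, echo, bravo, echo, alpha, charlie]
Final RIGHT: [charlie, alpha, delta, foxtrot, echo, alpha, charlie]
i=0: BASE=echo L=alpha R=charlie all differ -> CONFLICT
i=1: BASE=echo L=charlie R=alpha all differ -> CONFLICT
i=2: L=echo, R=delta=BASE -> take LEFT -> echo
i=3: L=bravo, R=foxtrot=BASE -> take LEFT -> bravo
i=4: L=echo R=echo -> agree -> echo
i=5: L=alpha R=alpha -> agree -> alpha
i=6: L=charlie R=charlie -> agree -> charlie
Conflict count: 2

Answer: 2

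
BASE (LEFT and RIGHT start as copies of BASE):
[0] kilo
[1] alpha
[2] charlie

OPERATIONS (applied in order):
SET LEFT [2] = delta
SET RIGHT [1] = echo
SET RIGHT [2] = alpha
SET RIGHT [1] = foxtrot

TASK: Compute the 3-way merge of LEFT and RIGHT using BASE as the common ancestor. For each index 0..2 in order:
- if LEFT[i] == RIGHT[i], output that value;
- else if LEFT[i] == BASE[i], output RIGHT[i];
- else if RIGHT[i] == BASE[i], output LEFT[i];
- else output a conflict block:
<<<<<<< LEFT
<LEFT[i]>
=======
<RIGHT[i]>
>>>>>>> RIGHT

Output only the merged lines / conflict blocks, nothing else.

Answer: kilo
foxtrot
<<<<<<< LEFT
delta
=======
alpha
>>>>>>> RIGHT

Derivation:
Final LEFT:  [kilo, alpha, delta]
Final RIGHT: [kilo, foxtrot, alpha]
i=0: L=kilo R=kilo -> agree -> kilo
i=1: L=alpha=BASE, R=foxtrot -> take RIGHT -> foxtrot
i=2: BASE=charlie L=delta R=alpha all differ -> CONFLICT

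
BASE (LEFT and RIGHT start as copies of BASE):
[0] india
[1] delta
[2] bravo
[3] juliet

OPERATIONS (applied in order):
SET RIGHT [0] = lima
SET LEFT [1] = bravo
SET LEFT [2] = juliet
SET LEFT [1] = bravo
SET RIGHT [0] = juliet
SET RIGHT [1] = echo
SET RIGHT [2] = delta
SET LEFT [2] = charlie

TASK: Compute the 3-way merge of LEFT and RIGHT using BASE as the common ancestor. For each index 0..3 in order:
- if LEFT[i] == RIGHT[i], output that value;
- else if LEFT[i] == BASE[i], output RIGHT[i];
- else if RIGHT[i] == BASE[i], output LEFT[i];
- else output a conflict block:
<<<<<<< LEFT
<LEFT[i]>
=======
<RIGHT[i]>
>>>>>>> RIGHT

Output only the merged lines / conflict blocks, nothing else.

Final LEFT:  [india, bravo, charlie, juliet]
Final RIGHT: [juliet, echo, delta, juliet]
i=0: L=india=BASE, R=juliet -> take RIGHT -> juliet
i=1: BASE=delta L=bravo R=echo all differ -> CONFLICT
i=2: BASE=bravo L=charlie R=delta all differ -> CONFLICT
i=3: L=juliet R=juliet -> agree -> juliet

Answer: juliet
<<<<<<< LEFT
bravo
=======
echo
>>>>>>> RIGHT
<<<<<<< LEFT
charlie
=======
delta
>>>>>>> RIGHT
juliet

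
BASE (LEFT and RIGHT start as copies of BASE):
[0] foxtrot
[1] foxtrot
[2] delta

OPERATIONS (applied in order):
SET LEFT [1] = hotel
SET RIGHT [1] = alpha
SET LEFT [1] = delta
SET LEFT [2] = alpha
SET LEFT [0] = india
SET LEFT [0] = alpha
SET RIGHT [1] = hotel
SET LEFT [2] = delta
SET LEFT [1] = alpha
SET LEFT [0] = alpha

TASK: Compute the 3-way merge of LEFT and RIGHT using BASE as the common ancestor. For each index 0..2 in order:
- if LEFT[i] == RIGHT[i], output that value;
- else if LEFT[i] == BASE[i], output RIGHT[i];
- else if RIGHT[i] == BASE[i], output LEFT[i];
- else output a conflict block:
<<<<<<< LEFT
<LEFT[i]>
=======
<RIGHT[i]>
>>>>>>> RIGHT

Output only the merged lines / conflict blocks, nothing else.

Final LEFT:  [alpha, alpha, delta]
Final RIGHT: [foxtrot, hotel, delta]
i=0: L=alpha, R=foxtrot=BASE -> take LEFT -> alpha
i=1: BASE=foxtrot L=alpha R=hotel all differ -> CONFLICT
i=2: L=delta R=delta -> agree -> delta

Answer: alpha
<<<<<<< LEFT
alpha
=======
hotel
>>>>>>> RIGHT
delta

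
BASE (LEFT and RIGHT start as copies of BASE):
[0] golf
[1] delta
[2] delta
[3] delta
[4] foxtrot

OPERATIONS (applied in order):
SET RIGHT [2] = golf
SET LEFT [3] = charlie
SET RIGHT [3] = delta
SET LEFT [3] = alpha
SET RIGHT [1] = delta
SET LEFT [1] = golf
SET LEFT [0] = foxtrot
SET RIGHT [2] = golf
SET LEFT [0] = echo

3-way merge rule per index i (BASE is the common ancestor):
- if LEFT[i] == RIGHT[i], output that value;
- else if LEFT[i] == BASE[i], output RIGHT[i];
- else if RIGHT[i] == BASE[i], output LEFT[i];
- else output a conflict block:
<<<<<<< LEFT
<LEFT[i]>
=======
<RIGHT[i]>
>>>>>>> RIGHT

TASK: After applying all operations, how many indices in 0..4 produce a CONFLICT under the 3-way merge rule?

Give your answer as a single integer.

Final LEFT:  [echo, golf, delta, alpha, foxtrot]
Final RIGHT: [golf, delta, golf, delta, foxtrot]
i=0: L=echo, R=golf=BASE -> take LEFT -> echo
i=1: L=golf, R=delta=BASE -> take LEFT -> golf
i=2: L=delta=BASE, R=golf -> take RIGHT -> golf
i=3: L=alpha, R=delta=BASE -> take LEFT -> alpha
i=4: L=foxtrot R=foxtrot -> agree -> foxtrot
Conflict count: 0

Answer: 0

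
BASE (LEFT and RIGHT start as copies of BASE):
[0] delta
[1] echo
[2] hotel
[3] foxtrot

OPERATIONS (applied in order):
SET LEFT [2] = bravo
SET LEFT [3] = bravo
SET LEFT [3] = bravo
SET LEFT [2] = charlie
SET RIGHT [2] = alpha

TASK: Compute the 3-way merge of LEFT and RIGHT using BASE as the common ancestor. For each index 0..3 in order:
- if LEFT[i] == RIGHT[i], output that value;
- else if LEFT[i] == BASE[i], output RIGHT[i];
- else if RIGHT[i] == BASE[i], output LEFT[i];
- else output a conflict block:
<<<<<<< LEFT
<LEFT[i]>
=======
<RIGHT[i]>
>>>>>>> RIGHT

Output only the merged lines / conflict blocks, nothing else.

Final LEFT:  [delta, echo, charlie, bravo]
Final RIGHT: [delta, echo, alpha, foxtrot]
i=0: L=delta R=delta -> agree -> delta
i=1: L=echo R=echo -> agree -> echo
i=2: BASE=hotel L=charlie R=alpha all differ -> CONFLICT
i=3: L=bravo, R=foxtrot=BASE -> take LEFT -> bravo

Answer: delta
echo
<<<<<<< LEFT
charlie
=======
alpha
>>>>>>> RIGHT
bravo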